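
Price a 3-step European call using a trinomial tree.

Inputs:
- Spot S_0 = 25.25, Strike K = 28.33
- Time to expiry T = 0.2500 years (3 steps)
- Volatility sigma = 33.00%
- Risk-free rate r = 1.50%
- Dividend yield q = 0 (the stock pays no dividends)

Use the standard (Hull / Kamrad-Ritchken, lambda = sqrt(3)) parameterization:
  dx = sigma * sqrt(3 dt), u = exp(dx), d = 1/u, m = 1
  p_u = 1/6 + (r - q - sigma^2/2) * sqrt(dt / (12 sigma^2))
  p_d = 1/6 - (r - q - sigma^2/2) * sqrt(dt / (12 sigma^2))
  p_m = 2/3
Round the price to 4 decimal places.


dt = T/N = 0.083333; dx = sigma*sqrt(3*dt) = 0.165000
u = exp(dx) = 1.179393; d = 1/u = 0.847894
p_u = 0.156705, p_m = 0.666667, p_d = 0.176629
Discount per step: exp(-r*dt) = 0.998751
Stock lattice S(k, j) with j the centered position index:
  k=0: S(0,+0) = 25.2500
  k=1: S(1,-1) = 21.4093; S(1,+0) = 25.2500; S(1,+1) = 29.7797
  k=2: S(2,-2) = 18.1528; S(2,-1) = 21.4093; S(2,+0) = 25.2500; S(2,+1) = 29.7797; S(2,+2) = 35.1219
  k=3: S(3,-3) = 15.3917; S(3,-2) = 18.1528; S(3,-1) = 21.4093; S(3,+0) = 25.2500; S(3,+1) = 29.7797; S(3,+2) = 35.1219; S(3,+3) = 41.4226
Terminal payoffs V(N, j) = max(S_T - K, 0):
  V(3,-3) = 0.000000; V(3,-2) = 0.000000; V(3,-1) = 0.000000; V(3,+0) = 0.000000; V(3,+1) = 1.449676; V(3,+2) = 6.791945; V(3,+3) = 13.092581
Backward induction: V(k, j) = exp(-r*dt) * [p_u * V(k+1, j+1) + p_m * V(k+1, j) + p_d * V(k+1, j-1)]
  V(2,-2) = exp(-r*dt) * [p_u*0.000000 + p_m*0.000000 + p_d*0.000000] = 0.000000
  V(2,-1) = exp(-r*dt) * [p_u*0.000000 + p_m*0.000000 + p_d*0.000000] = 0.000000
  V(2,+0) = exp(-r*dt) * [p_u*1.449676 + p_m*0.000000 + p_d*0.000000] = 0.226887
  V(2,+1) = exp(-r*dt) * [p_u*6.791945 + p_m*1.449676 + p_d*0.000000] = 2.028243
  V(2,+2) = exp(-r*dt) * [p_u*13.092581 + p_m*6.791945 + p_d*1.449676] = 6.827146
  V(1,-1) = exp(-r*dt) * [p_u*0.226887 + p_m*0.000000 + p_d*0.000000] = 0.035510
  V(1,+0) = exp(-r*dt) * [p_u*2.028243 + p_m*0.226887 + p_d*0.000000] = 0.468507
  V(1,+1) = exp(-r*dt) * [p_u*6.827146 + p_m*2.028243 + p_d*0.226887] = 2.459006
  V(0,+0) = exp(-r*dt) * [p_u*2.459006 + p_m*0.468507 + p_d*0.035510] = 0.703068

Answer: Price = V(0,0) = 0.7031


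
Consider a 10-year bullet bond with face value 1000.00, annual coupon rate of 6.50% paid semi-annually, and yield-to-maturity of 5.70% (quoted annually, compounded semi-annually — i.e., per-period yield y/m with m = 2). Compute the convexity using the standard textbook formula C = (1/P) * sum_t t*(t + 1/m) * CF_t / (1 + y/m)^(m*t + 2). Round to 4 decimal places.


Answer: Convexity = 67.9960

Derivation:
Coupon per period c = face * coupon_rate / m = 32.500000
Periods per year m = 2; per-period yield y/m = 0.028500
Number of cashflows N = 20
Cashflows (t years, CF_t, discount factor 1/(1+y/m)^(m*t), PV):
  t = 0.5000: CF_t = 32.500000, DF = 0.972290, PV = 31.599417
  t = 1.0000: CF_t = 32.500000, DF = 0.945347, PV = 30.723789
  t = 1.5000: CF_t = 32.500000, DF = 0.919152, PV = 29.872425
  t = 2.0000: CF_t = 32.500000, DF = 0.893682, PV = 29.044652
  t = 2.5000: CF_t = 32.500000, DF = 0.868917, PV = 28.239817
  t = 3.0000: CF_t = 32.500000, DF = 0.844840, PV = 27.457285
  t = 3.5000: CF_t = 32.500000, DF = 0.821429, PV = 26.696436
  t = 4.0000: CF_t = 32.500000, DF = 0.798667, PV = 25.956671
  t = 4.5000: CF_t = 32.500000, DF = 0.776536, PV = 25.237405
  t = 5.0000: CF_t = 32.500000, DF = 0.755018, PV = 24.538070
  t = 5.5000: CF_t = 32.500000, DF = 0.734096, PV = 23.858114
  t = 6.0000: CF_t = 32.500000, DF = 0.713754, PV = 23.196999
  t = 6.5000: CF_t = 32.500000, DF = 0.693976, PV = 22.554204
  t = 7.0000: CF_t = 32.500000, DF = 0.674745, PV = 21.929222
  t = 7.5000: CF_t = 32.500000, DF = 0.656048, PV = 21.321557
  t = 8.0000: CF_t = 32.500000, DF = 0.637869, PV = 20.730731
  t = 8.5000: CF_t = 32.500000, DF = 0.620193, PV = 20.156277
  t = 9.0000: CF_t = 32.500000, DF = 0.603007, PV = 19.597742
  t = 9.5000: CF_t = 32.500000, DF = 0.586298, PV = 19.054683
  t = 10.0000: CF_t = 1032.500000, DF = 0.570051, PV = 588.578156
Price P = sum_t PV_t = 1060.343652
Convexity numerator sum_t t*(t + 1/m) * CF_t / (1+y/m)^(m*t + 2):
  t = 0.5000: term = 14.936212
  t = 1.0000: term = 43.566978
  t = 1.5000: term = 84.719452
  t = 2.0000: term = 137.286423
  t = 2.5000: term = 200.223271
  t = 3.0000: term = 272.545046
  t = 3.5000: term = 353.323670
  t = 4.0000: term = 441.685260
  t = 4.5000: term = 536.807559
  t = 5.0000: term = 637.917480
  t = 5.5000: term = 744.288746
  t = 6.0000: term = 855.239643
  t = 6.5000: term = 970.130854
  t = 7.0000: term = 1088.363398
  t = 7.5000: term = 1209.376649
  t = 8.0000: term = 1332.646445
  t = 8.5000: term = 1457.683277
  t = 9.0000: term = 1584.030557
  t = 9.5000: term = 1711.262958
  t = 10.0000: term = 58423.133535
Convexity = (1/P) * sum = 72099.167411 / 1060.343652 = 67.996038


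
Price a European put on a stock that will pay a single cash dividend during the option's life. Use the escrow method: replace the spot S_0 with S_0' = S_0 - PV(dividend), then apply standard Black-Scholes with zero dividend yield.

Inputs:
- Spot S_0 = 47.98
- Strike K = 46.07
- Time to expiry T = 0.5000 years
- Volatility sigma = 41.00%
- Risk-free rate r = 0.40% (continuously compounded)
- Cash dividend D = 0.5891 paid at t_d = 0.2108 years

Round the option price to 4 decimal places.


Answer: Price = 4.7030

Derivation:
PV(D) = D * exp(-r * t_d) = 0.5891 * 0.99915716 = 0.58860348
S_0' = S_0 - PV(D) = 47.9800 - 0.58860348 = 47.39139652
d1 = (ln(S_0'/K) + (r + sigma^2/2)*T) / (sigma*sqrt(T)) = 0.24939734
d2 = d1 - sigma*sqrt(T) = -0.04051644
exp(-rT) = 0.99800200
N(-d1) = 0.40152672; N(-d2) = 0.51615930
P = K * exp(-rT) * N(-d2) - S_0' * N(-d1) = 46.0700 * 0.99800200 * 0.51615930 - 47.39139652 * 0.40152672 = 4.7030


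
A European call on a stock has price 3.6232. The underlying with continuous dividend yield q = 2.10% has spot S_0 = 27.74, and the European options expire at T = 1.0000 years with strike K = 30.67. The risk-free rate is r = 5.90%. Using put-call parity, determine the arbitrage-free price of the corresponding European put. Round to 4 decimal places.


Answer: Put price = 5.3725

Derivation:
Put-call parity: C - P = S_0 * exp(-qT) - K * exp(-rT).
S_0 * exp(-qT) = 27.7400 * 0.97921896 = 27.16353408
K * exp(-rT) = 30.6700 * 0.94270677 = 28.91281661
P = C - S*exp(-qT) + K*exp(-rT)
P = 3.6232 - 27.16353408 + 28.91281661 = 5.3725


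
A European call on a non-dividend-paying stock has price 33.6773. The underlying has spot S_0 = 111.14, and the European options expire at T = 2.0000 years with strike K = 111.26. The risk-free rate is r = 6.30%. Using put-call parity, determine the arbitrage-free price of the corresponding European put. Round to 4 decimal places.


Put-call parity: C - P = S_0 * exp(-qT) - K * exp(-rT).
S_0 * exp(-qT) = 111.1400 * 1.00000000 = 111.14000000
K * exp(-rT) = 111.2600 * 0.88161485 = 98.08846785
P = C - S*exp(-qT) + K*exp(-rT)
P = 33.6773 - 111.14000000 + 98.08846785 = 20.6258

Answer: Put price = 20.6258


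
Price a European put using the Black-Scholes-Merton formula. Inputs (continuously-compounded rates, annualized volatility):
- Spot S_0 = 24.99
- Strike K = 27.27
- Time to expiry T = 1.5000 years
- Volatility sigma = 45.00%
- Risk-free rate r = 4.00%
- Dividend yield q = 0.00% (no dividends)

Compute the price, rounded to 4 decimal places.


Answer: Price = 5.8535

Derivation:
d1 = (ln(S/K) + (r - q + 0.5*sigma^2) * T) / (sigma * sqrt(T)) = 0.22601269
d2 = d1 - sigma * sqrt(T) = -0.32512250
exp(-rT) = 0.94176453; exp(-qT) = 1.00000000
P = K * exp(-rT) * N(-d2) - S_0 * exp(-qT) * N(-d1)
N(-d1) = 0.41059577; N(-d2) = 0.62745582
P = 27.2700 * 0.94176453 * 0.62745582 - 24.9900 * 1.00000000 * 0.41059577 = 5.8535


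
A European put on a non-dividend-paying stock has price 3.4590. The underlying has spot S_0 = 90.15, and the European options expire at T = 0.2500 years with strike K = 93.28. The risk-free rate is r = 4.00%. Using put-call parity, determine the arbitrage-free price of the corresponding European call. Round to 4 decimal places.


Answer: Call price = 1.2572

Derivation:
Put-call parity: C - P = S_0 * exp(-qT) - K * exp(-rT).
S_0 * exp(-qT) = 90.1500 * 1.00000000 = 90.15000000
K * exp(-rT) = 93.2800 * 0.99004983 = 92.35184849
C = P + S*exp(-qT) - K*exp(-rT)
C = 3.4590 + 90.15000000 - 92.35184849 = 1.2572


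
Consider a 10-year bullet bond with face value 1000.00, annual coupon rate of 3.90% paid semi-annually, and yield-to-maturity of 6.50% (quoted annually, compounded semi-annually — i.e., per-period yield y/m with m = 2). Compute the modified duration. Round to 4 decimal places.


Answer: Modified duration = 7.8981

Derivation:
Coupon per period c = face * coupon_rate / m = 19.500000
Periods per year m = 2; per-period yield y/m = 0.032500
Number of cashflows N = 20
Cashflows (t years, CF_t, discount factor 1/(1+y/m)^(m*t), PV):
  t = 0.5000: CF_t = 19.500000, DF = 0.968523, PV = 18.886199
  t = 1.0000: CF_t = 19.500000, DF = 0.938037, PV = 18.291718
  t = 1.5000: CF_t = 19.500000, DF = 0.908510, PV = 17.715949
  t = 2.0000: CF_t = 19.500000, DF = 0.879913, PV = 17.158304
  t = 2.5000: CF_t = 19.500000, DF = 0.852216, PV = 16.618213
  t = 3.0000: CF_t = 19.500000, DF = 0.825391, PV = 16.095121
  t = 3.5000: CF_t = 19.500000, DF = 0.799410, PV = 15.588495
  t = 4.0000: CF_t = 19.500000, DF = 0.774247, PV = 15.097816
  t = 4.5000: CF_t = 19.500000, DF = 0.749876, PV = 14.622582
  t = 5.0000: CF_t = 19.500000, DF = 0.726272, PV = 14.162307
  t = 5.5000: CF_t = 19.500000, DF = 0.703411, PV = 13.716520
  t = 6.0000: CF_t = 19.500000, DF = 0.681270, PV = 13.284765
  t = 6.5000: CF_t = 19.500000, DF = 0.659826, PV = 12.866601
  t = 7.0000: CF_t = 19.500000, DF = 0.639056, PV = 12.461599
  t = 7.5000: CF_t = 19.500000, DF = 0.618941, PV = 12.069345
  t = 8.0000: CF_t = 19.500000, DF = 0.599458, PV = 11.689438
  t = 8.5000: CF_t = 19.500000, DF = 0.580589, PV = 11.321490
  t = 9.0000: CF_t = 19.500000, DF = 0.562314, PV = 10.965123
  t = 9.5000: CF_t = 19.500000, DF = 0.544614, PV = 10.619974
  t = 10.0000: CF_t = 1019.500000, DF = 0.527471, PV = 537.756940
Price P = sum_t PV_t = 810.988500
First compute Macaulay numerator sum_t t * PV_t:
  t * PV_t at t = 0.5000: 9.443099
  t * PV_t at t = 1.0000: 18.291718
  t * PV_t at t = 1.5000: 26.573924
  t * PV_t at t = 2.0000: 34.316609
  t * PV_t at t = 2.5000: 41.545531
  t * PV_t at t = 3.0000: 48.285363
  t * PV_t at t = 3.5000: 54.559733
  t * PV_t at t = 4.0000: 60.391264
  t * PV_t at t = 4.5000: 65.801619
  t * PV_t at t = 5.0000: 70.811536
  t * PV_t at t = 5.5000: 75.440861
  t * PV_t at t = 6.0000: 79.708592
  t * PV_t at t = 6.5000: 83.632905
  t * PV_t at t = 7.0000: 87.231192
  t * PV_t at t = 7.5000: 90.520088
  t * PV_t at t = 8.0000: 93.515507
  t * PV_t at t = 8.5000: 96.232665
  t * PV_t at t = 9.0000: 98.686111
  t * PV_t at t = 9.5000: 100.889756
  t * PV_t at t = 10.0000: 5377.569396
Macaulay duration D = 6613.447470 / 810.988500 = 8.154798
Modified duration = D / (1 + y/m) = 8.154798 / (1 + 0.032500) = 7.898110


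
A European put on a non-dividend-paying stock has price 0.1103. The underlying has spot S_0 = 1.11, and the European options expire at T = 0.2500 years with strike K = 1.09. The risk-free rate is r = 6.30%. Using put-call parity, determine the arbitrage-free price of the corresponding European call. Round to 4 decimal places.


Put-call parity: C - P = S_0 * exp(-qT) - K * exp(-rT).
S_0 * exp(-qT) = 1.1100 * 1.00000000 = 1.11000000
K * exp(-rT) = 1.0900 * 0.98437338 = 1.07296699
C = P + S*exp(-qT) - K*exp(-rT)
C = 0.1103 + 1.11000000 - 1.07296699 = 0.1473

Answer: Call price = 0.1473


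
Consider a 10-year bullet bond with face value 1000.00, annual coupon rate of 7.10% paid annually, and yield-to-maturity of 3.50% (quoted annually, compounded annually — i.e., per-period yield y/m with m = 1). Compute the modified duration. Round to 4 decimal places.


Coupon per period c = face * coupon_rate / m = 71.000000
Periods per year m = 1; per-period yield y/m = 0.035000
Number of cashflows N = 10
Cashflows (t years, CF_t, discount factor 1/(1+y/m)^(m*t), PV):
  t = 1.0000: CF_t = 71.000000, DF = 0.966184, PV = 68.599034
  t = 2.0000: CF_t = 71.000000, DF = 0.933511, PV = 66.279260
  t = 3.0000: CF_t = 71.000000, DF = 0.901943, PV = 64.037932
  t = 4.0000: CF_t = 71.000000, DF = 0.871442, PV = 61.872398
  t = 5.0000: CF_t = 71.000000, DF = 0.841973, PV = 59.780095
  t = 6.0000: CF_t = 71.000000, DF = 0.813501, PV = 57.758546
  t = 7.0000: CF_t = 71.000000, DF = 0.785991, PV = 55.805358
  t = 8.0000: CF_t = 71.000000, DF = 0.759412, PV = 53.918220
  t = 9.0000: CF_t = 71.000000, DF = 0.733731, PV = 52.094899
  t = 10.0000: CF_t = 1071.000000, DF = 0.708919, PV = 759.252049
Price P = sum_t PV_t = 1299.397792
First compute Macaulay numerator sum_t t * PV_t:
  t * PV_t at t = 1.0000: 68.599034
  t * PV_t at t = 2.0000: 132.558519
  t * PV_t at t = 3.0000: 192.113796
  t * PV_t at t = 4.0000: 247.489593
  t * PV_t at t = 5.0000: 298.900474
  t * PV_t at t = 6.0000: 346.551274
  t * PV_t at t = 7.0000: 390.637507
  t * PV_t at t = 8.0000: 431.345764
  t * PV_t at t = 9.0000: 468.854091
  t * PV_t at t = 10.0000: 7592.520495
Macaulay duration D = 10169.570548 / 1299.397792 = 7.826372
Modified duration = D / (1 + y/m) = 7.826372 / (1 + 0.035000) = 7.561712

Answer: Modified duration = 7.5617


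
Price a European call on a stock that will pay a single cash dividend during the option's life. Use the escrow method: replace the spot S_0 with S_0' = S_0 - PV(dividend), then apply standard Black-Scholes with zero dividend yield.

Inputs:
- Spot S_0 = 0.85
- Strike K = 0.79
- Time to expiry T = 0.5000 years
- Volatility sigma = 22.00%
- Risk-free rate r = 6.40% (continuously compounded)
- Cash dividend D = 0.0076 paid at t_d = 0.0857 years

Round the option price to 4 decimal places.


PV(D) = D * exp(-r * t_d) = 0.0076 * 0.99453021 = 0.00755843
S_0' = S_0 - PV(D) = 0.8500 - 0.00755843 = 0.84244157
d1 = (ln(S_0'/K) + (r + sigma^2/2)*T) / (sigma*sqrt(T)) = 0.69663750
d2 = d1 - sigma*sqrt(T) = 0.54107401
exp(-rT) = 0.96850658
N(d1) = 0.75698516; N(d2) = 0.70577171
C = S_0' * N(d1) - K * exp(-rT) * N(d2) = 0.84244157 * 0.75698516 - 0.7900 * 0.96850658 * 0.70577171 = 0.0977

Answer: Price = 0.0977


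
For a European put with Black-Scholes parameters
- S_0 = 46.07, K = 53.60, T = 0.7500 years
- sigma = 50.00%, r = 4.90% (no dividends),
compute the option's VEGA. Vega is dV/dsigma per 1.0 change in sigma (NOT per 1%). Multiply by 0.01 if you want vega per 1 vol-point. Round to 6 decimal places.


d1 = -0.0482366661; d2 = -0.4812493680
phi(d1) = 0.3984784256; exp(-qT) = 1.0000000000; exp(-rT) = 0.9639170845
Vega = S * exp(-qT) * phi(d1) * sqrt(T) = 46.0700 * 1.0000000000 * 0.3984784256 * 0.8660254038 = 15.898409

Answer: Vega = 15.898409


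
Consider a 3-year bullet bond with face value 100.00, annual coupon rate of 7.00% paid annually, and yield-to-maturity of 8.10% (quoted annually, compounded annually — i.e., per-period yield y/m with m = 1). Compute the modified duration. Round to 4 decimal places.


Coupon per period c = face * coupon_rate / m = 7.000000
Periods per year m = 1; per-period yield y/m = 0.081000
Number of cashflows N = 3
Cashflows (t years, CF_t, discount factor 1/(1+y/m)^(m*t), PV):
  t = 1.0000: CF_t = 7.000000, DF = 0.925069, PV = 6.475486
  t = 2.0000: CF_t = 7.000000, DF = 0.855753, PV = 5.990274
  t = 3.0000: CF_t = 107.000000, DF = 0.791631, PV = 84.704541
Price P = sum_t PV_t = 97.170301
First compute Macaulay numerator sum_t t * PV_t:
  t * PV_t at t = 1.0000: 6.475486
  t * PV_t at t = 2.0000: 11.980547
  t * PV_t at t = 3.0000: 254.113624
Macaulay duration D = 272.569657 / 97.170301 = 2.805072
Modified duration = D / (1 + y/m) = 2.805072 / (1 + 0.081000) = 2.594886

Answer: Modified duration = 2.5949


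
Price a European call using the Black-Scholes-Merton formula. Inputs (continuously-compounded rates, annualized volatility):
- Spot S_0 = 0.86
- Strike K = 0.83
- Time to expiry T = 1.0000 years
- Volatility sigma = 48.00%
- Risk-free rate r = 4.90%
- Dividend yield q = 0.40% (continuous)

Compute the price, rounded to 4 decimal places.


d1 = (ln(S/K) + (r - q + 0.5*sigma^2) * T) / (sigma * sqrt(T)) = 0.40772227
d2 = d1 - sigma * sqrt(T) = -0.07227773
exp(-rT) = 0.95218113; exp(-qT) = 0.99600799
C = S_0 * exp(-qT) * N(d1) - K * exp(-rT) * N(d2)
N(d1) = 0.65826121; N(d2) = 0.47119044
C = 0.8600 * 0.99600799 * 0.65826121 - 0.8300 * 0.95218113 * 0.47119044 = 0.1915

Answer: Price = 0.1915


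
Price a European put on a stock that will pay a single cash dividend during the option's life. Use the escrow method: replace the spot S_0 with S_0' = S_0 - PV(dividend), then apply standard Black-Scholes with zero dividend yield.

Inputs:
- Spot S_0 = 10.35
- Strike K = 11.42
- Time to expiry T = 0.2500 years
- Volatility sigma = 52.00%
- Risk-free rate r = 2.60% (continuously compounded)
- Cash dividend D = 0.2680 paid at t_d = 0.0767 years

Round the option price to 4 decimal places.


Answer: Price = 1.8515

Derivation:
PV(D) = D * exp(-r * t_d) = 0.2680 * 0.99800779 = 0.26746609
S_0' = S_0 - PV(D) = 10.3500 - 0.26746609 = 10.08253391
d1 = (ln(S_0'/K) + (r + sigma^2/2)*T) / (sigma*sqrt(T)) = -0.32408305
d2 = d1 - sigma*sqrt(T) = -0.58408305
exp(-rT) = 0.99352108
N(-d1) = 0.62706242; N(-d2) = 0.72041778
P = K * exp(-rT) * N(-d2) - S_0' * N(-d1) = 11.4200 * 0.99352108 * 0.72041778 - 10.08253391 * 0.62706242 = 1.8515


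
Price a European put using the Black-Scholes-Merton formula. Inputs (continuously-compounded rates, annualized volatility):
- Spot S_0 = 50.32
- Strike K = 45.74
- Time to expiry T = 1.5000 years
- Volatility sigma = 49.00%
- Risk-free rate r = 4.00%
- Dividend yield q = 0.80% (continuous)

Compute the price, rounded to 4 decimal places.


d1 = (ln(S/K) + (r - q + 0.5*sigma^2) * T) / (sigma * sqrt(T)) = 0.53906175
d2 = d1 - sigma * sqrt(T) = -0.06106324
exp(-rT) = 0.94176453; exp(-qT) = 0.98807171
P = K * exp(-rT) * N(-d2) - S_0 * exp(-qT) * N(-d1)
N(-d1) = 0.29492212; N(-d2) = 0.52434558
P = 45.7400 * 0.94176453 * 0.52434558 - 50.3200 * 0.98807171 * 0.29492212 = 7.9234

Answer: Price = 7.9234


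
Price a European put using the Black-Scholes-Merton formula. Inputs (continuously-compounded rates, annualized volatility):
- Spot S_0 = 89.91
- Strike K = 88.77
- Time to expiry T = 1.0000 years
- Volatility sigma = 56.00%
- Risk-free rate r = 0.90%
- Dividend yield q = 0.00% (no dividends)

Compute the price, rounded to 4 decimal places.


Answer: Price = 18.6605

Derivation:
d1 = (ln(S/K) + (r - q + 0.5*sigma^2) * T) / (sigma * sqrt(T)) = 0.31885788
d2 = d1 - sigma * sqrt(T) = -0.24114212
exp(-rT) = 0.99104038; exp(-qT) = 1.00000000
P = K * exp(-rT) * N(-d2) - S_0 * exp(-qT) * N(-d1)
N(-d1) = 0.37491714; N(-d2) = 0.59527751
P = 88.7700 * 0.99104038 * 0.59527751 - 89.9100 * 1.00000000 * 0.37491714 = 18.6605


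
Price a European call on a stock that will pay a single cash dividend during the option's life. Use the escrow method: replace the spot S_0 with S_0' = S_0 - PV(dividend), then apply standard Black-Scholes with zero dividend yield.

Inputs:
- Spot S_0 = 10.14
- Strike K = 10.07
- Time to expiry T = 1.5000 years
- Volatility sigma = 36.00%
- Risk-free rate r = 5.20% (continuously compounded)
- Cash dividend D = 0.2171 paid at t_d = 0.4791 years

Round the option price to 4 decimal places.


PV(D) = D * exp(-r * t_d) = 0.2171 * 0.97539457 = 0.21175816
S_0' = S_0 - PV(D) = 10.1400 - 0.21175816 = 9.92824184
d1 = (ln(S_0'/K) + (r + sigma^2/2)*T) / (sigma*sqrt(T)) = 0.36520690
d2 = d1 - sigma*sqrt(T) = -0.07570125
exp(-rT) = 0.92496443
N(d1) = 0.64252152; N(d2) = 0.46982839
C = S_0' * N(d1) - K * exp(-rT) * N(d2) = 9.92824184 * 0.64252152 - 10.0700 * 0.92496443 * 0.46982839 = 2.0029

Answer: Price = 2.0029


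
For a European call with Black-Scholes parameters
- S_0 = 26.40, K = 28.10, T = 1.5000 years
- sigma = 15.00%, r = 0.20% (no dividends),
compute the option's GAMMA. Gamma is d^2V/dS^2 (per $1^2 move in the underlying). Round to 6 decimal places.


d1 = -0.2315070792; d2 = -0.4152188099
phi(d1) = 0.3883934926; exp(-qT) = 1.0000000000; exp(-rT) = 0.9970044955
Gamma = exp(-qT) * phi(d1) / (S * sigma * sqrt(T)) = 1.0000000000 * 0.3883934926 / (26.4000 * 0.1500 * 1.2247448714) = 0.080081

Answer: Gamma = 0.080081


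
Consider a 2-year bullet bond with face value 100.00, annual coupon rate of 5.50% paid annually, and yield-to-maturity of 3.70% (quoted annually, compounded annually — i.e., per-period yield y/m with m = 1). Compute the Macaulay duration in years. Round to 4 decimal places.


Coupon per period c = face * coupon_rate / m = 5.500000
Periods per year m = 1; per-period yield y/m = 0.037000
Number of cashflows N = 2
Cashflows (t years, CF_t, discount factor 1/(1+y/m)^(m*t), PV):
  t = 1.0000: CF_t = 5.500000, DF = 0.964320, PV = 5.303761
  t = 2.0000: CF_t = 105.500000, DF = 0.929913, PV = 98.105859
Price P = sum_t PV_t = 103.409620
Macaulay numerator sum_t t * PV_t:
  t * PV_t at t = 1.0000: 5.303761
  t * PV_t at t = 2.0000: 196.211719
Macaulay duration D = (sum_t t * PV_t) / P = 201.515480 / 103.409620 = 1.948711

Answer: Macaulay duration = 1.9487 years


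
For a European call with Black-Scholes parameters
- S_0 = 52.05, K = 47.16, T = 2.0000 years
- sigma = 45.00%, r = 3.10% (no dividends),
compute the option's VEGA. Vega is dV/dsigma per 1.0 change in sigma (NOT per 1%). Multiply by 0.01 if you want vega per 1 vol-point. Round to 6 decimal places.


d1 = 0.5706488736; d2 = -0.0657472294
phi(d1) = 0.3389988372; exp(-qT) = 1.0000000000; exp(-rT) = 0.9398828868
Vega = S * exp(-qT) * phi(d1) * sqrt(T) = 52.0500 * 1.0000000000 * 0.3389988372 * 1.4142135624 = 24.953642

Answer: Vega = 24.953642


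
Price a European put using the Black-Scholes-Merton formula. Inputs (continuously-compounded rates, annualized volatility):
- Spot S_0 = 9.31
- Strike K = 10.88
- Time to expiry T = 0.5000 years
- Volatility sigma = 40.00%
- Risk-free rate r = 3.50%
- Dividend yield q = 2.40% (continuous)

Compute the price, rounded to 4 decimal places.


d1 = (ln(S/K) + (r - q + 0.5*sigma^2) * T) / (sigma * sqrt(T)) = -0.39010074
d2 = d1 - sigma * sqrt(T) = -0.67294345
exp(-rT) = 0.98265224; exp(-qT) = 0.98807171
P = K * exp(-rT) * N(-d2) - S_0 * exp(-qT) * N(-d1)
N(-d1) = 0.65176897; N(-d2) = 0.74950837
P = 10.8800 * 0.98265224 * 0.74950837 - 9.3100 * 0.98807171 * 0.65176897 = 2.0176

Answer: Price = 2.0176


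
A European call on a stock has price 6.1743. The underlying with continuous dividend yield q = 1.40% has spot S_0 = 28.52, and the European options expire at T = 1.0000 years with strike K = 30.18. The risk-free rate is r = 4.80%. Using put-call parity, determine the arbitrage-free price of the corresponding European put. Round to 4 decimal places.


Put-call parity: C - P = S_0 * exp(-qT) - K * exp(-rT).
S_0 * exp(-qT) = 28.5200 * 0.98609754 = 28.12350196
K * exp(-rT) = 30.1800 * 0.95313379 = 28.76557769
P = C - S*exp(-qT) + K*exp(-rT)
P = 6.1743 - 28.12350196 + 28.76557769 = 6.8164

Answer: Put price = 6.8164


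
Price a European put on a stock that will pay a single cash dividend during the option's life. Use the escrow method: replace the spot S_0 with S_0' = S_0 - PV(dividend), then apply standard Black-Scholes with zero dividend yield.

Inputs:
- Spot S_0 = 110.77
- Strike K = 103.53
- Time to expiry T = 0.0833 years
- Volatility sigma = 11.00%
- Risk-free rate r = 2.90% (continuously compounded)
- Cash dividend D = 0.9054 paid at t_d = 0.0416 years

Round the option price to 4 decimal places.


Answer: Price = 0.0331

Derivation:
PV(D) = D * exp(-r * t_d) = 0.9054 * 0.99879433 = 0.90430838
S_0' = S_0 - PV(D) = 110.7700 - 0.90430838 = 109.86569162
d1 = (ln(S_0'/K) + (r + sigma^2/2)*T) / (sigma*sqrt(T)) = 1.96286518
d2 = d1 - sigma*sqrt(T) = 1.93111727
exp(-rT) = 0.99758722
N(-d1) = 0.02483092; N(-d2) = 0.02673428
P = K * exp(-rT) * N(-d2) - S_0' * N(-d1) = 103.5300 * 0.99758722 * 0.02673428 - 109.86569162 * 0.02483092 = 0.0331


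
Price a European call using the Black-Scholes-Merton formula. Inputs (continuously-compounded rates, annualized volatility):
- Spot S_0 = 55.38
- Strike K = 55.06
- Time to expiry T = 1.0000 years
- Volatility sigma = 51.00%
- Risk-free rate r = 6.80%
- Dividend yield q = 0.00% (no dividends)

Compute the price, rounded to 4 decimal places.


Answer: Price = 12.8299

Derivation:
d1 = (ln(S/K) + (r - q + 0.5*sigma^2) * T) / (sigma * sqrt(T)) = 0.39969611
d2 = d1 - sigma * sqrt(T) = -0.11030389
exp(-rT) = 0.93426047; exp(-qT) = 1.00000000
C = S_0 * exp(-qT) * N(d1) - K * exp(-rT) * N(d2)
N(d1) = 0.65530982; N(d2) = 0.45608419
C = 55.3800 * 1.00000000 * 0.65530982 - 55.0600 * 0.93426047 * 0.45608419 = 12.8299


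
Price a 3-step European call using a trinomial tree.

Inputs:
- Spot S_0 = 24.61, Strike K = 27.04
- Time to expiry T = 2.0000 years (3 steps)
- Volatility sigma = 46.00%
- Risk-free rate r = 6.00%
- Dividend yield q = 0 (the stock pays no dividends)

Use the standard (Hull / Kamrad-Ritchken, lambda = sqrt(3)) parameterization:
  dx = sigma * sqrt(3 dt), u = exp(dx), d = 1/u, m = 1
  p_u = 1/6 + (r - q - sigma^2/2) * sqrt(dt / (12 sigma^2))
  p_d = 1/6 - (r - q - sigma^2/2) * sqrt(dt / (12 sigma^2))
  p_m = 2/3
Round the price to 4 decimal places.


dt = T/N = 0.666667; dx = sigma*sqrt(3*dt) = 0.650538
u = exp(dx) = 1.916572; d = 1/u = 0.521765
p_u = 0.143199, p_m = 0.666667, p_d = 0.190134
Discount per step: exp(-r*dt) = 0.960789
Stock lattice S(k, j) with j the centered position index:
  k=0: S(0,+0) = 24.6100
  k=1: S(1,-1) = 12.8406; S(1,+0) = 24.6100; S(1,+1) = 47.1668
  k=2: S(2,-2) = 6.6998; S(2,-1) = 12.8406; S(2,+0) = 24.6100; S(2,+1) = 47.1668; S(2,+2) = 90.3987
  k=3: S(3,-3) = 3.4957; S(3,-2) = 6.6998; S(3,-1) = 12.8406; S(3,+0) = 24.6100; S(3,+1) = 47.1668; S(3,+2) = 90.3987; S(3,+3) = 173.2555
Terminal payoffs V(N, j) = max(S_T - K, 0):
  V(3,-3) = 0.000000; V(3,-2) = 0.000000; V(3,-1) = 0.000000; V(3,+0) = 0.000000; V(3,+1) = 20.126840; V(3,+2) = 63.358651; V(3,+3) = 146.215534
Backward induction: V(k, j) = exp(-r*dt) * [p_u * V(k+1, j+1) + p_m * V(k+1, j) + p_d * V(k+1, j-1)]
  V(2,-2) = exp(-r*dt) * [p_u*0.000000 + p_m*0.000000 + p_d*0.000000] = 0.000000
  V(2,-1) = exp(-r*dt) * [p_u*0.000000 + p_m*0.000000 + p_d*0.000000] = 0.000000
  V(2,+0) = exp(-r*dt) * [p_u*20.126840 + p_m*0.000000 + p_d*0.000000] = 2.769131
  V(2,+1) = exp(-r*dt) * [p_u*63.358651 + p_m*20.126840 + p_d*0.000000] = 21.608907
  V(2,+2) = exp(-r*dt) * [p_u*146.215534 + p_m*63.358651 + p_d*20.126840] = 64.376555
  V(1,-1) = exp(-r*dt) * [p_u*2.769131 + p_m*0.000000 + p_d*0.000000] = 0.380988
  V(1,+0) = exp(-r*dt) * [p_u*21.608907 + p_m*2.769131 + p_d*0.000000] = 4.746742
  V(1,+1) = exp(-r*dt) * [p_u*64.376555 + p_m*21.608907 + p_d*2.769131] = 23.204120
  V(0,+0) = exp(-r*dt) * [p_u*23.204120 + p_m*4.746742 + p_d*0.380988] = 6.302527

Answer: Price = V(0,0) = 6.3025


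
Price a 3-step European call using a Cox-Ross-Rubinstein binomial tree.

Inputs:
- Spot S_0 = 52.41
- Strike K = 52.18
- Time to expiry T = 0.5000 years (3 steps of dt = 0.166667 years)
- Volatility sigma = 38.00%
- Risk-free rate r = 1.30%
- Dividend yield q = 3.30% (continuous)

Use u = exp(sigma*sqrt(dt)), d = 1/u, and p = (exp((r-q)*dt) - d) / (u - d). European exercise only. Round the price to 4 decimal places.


Answer: Price = V(0,0) = 5.8453

Derivation:
dt = T/N = 0.166667
u = exp(sigma*sqrt(dt)) = 1.167815; d = 1/u = 0.856300
p = (exp((r-q)*dt) - d) / (u - d) = 0.450611
Discount per step: exp(-r*dt) = 0.997836
Stock lattice S(k, i) with i counting down-moves:
  k=0: S(0,0) = 52.4100
  k=1: S(1,0) = 61.2052; S(1,1) = 44.8787
  k=2: S(2,0) = 71.4763; S(2,1) = 52.4100; S(2,2) = 38.4296
  k=3: S(3,0) = 83.4711; S(3,1) = 61.2052; S(3,2) = 44.8787; S(3,3) = 32.9073
Terminal payoffs V(N, i) = max(S_T - K, 0):
  V(3,0) = 31.291100; V(3,1) = 9.025176; V(3,2) = 0.000000; V(3,3) = 0.000000
Backward induction: V(k, i) = exp(-r*dt) * [p * V(k+1, i) + (1-p) * V(k+1, i+1)].
  V(2,0) = exp(-r*dt) * [p*31.291100 + (1-p)*9.025176] = 19.017207
  V(2,1) = exp(-r*dt) * [p*9.025176 + (1-p)*0.000000] = 4.058045
  V(2,2) = exp(-r*dt) * [p*0.000000 + (1-p)*0.000000] = 0.000000
  V(1,0) = exp(-r*dt) * [p*19.017207 + (1-p)*4.058045] = 10.775442
  V(1,1) = exp(-r*dt) * [p*4.058045 + (1-p)*0.000000] = 1.824644
  V(0,0) = exp(-r*dt) * [p*10.775442 + (1-p)*1.824644] = 5.845297


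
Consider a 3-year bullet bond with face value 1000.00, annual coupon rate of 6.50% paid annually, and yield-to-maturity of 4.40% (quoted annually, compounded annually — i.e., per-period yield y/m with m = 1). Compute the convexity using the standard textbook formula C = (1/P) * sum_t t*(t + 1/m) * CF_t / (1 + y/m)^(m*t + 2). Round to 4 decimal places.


Coupon per period c = face * coupon_rate / m = 65.000000
Periods per year m = 1; per-period yield y/m = 0.044000
Number of cashflows N = 3
Cashflows (t years, CF_t, discount factor 1/(1+y/m)^(m*t), PV):
  t = 1.0000: CF_t = 65.000000, DF = 0.957854, PV = 62.260536
  t = 2.0000: CF_t = 65.000000, DF = 0.917485, PV = 59.636529
  t = 3.0000: CF_t = 1065.000000, DF = 0.878817, PV = 935.940223
Price P = sum_t PV_t = 1057.837288
Convexity numerator sum_t t*(t + 1/m) * CF_t / (1+y/m)^(m*t + 2):
  t = 1.0000: term = 114.246224
  t = 2.0000: term = 328.293748
  t = 3.0000: term = 10304.534094
Convexity = (1/P) * sum = 10747.074066 / 1057.837288 = 10.159477

Answer: Convexity = 10.1595


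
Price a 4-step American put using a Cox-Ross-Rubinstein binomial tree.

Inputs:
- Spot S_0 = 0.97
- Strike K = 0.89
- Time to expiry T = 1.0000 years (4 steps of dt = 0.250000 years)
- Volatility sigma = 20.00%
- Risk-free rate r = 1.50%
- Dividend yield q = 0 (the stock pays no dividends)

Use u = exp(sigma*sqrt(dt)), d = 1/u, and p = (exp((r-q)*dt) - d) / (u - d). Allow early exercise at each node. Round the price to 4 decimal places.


Answer: Price = V(0,0) = 0.0401

Derivation:
dt = T/N = 0.250000
u = exp(sigma*sqrt(dt)) = 1.105171; d = 1/u = 0.904837
p = (exp((r-q)*dt) - d) / (u - d) = 0.493775
Discount per step: exp(-r*dt) = 0.996257
Stock lattice S(k, i) with i counting down-moves:
  k=0: S(0,0) = 0.9700
  k=1: S(1,0) = 1.0720; S(1,1) = 0.8777
  k=2: S(2,0) = 1.1848; S(2,1) = 0.9700; S(2,2) = 0.7942
  k=3: S(3,0) = 1.3094; S(3,1) = 1.0720; S(3,2) = 0.8777; S(3,3) = 0.7186
  k=4: S(4,0) = 1.4471; S(4,1) = 1.1848; S(4,2) = 0.9700; S(4,3) = 0.7942; S(4,4) = 0.6502
Terminal payoffs V(N, i) = max(K - S_T, 0):
  V(4,0) = 0.000000; V(4,1) = 0.000000; V(4,2) = 0.000000; V(4,3) = 0.095831; V(4,4) = 0.239790
Backward induction: V(k, i) = exp(-r*dt) * [p * V(k+1, i) + (1-p) * V(k+1, i+1)]; then take max(V_cont, immediate exercise) for American.
  V(3,0) = exp(-r*dt) * [p*0.000000 + (1-p)*0.000000] = 0.000000; exercise = 0.000000; V(3,0) = max -> 0.000000
  V(3,1) = exp(-r*dt) * [p*0.000000 + (1-p)*0.000000] = 0.000000; exercise = 0.000000; V(3,1) = max -> 0.000000
  V(3,2) = exp(-r*dt) * [p*0.000000 + (1-p)*0.095831] = 0.048331; exercise = 0.012308; V(3,2) = max -> 0.048331
  V(3,3) = exp(-r*dt) * [p*0.095831 + (1-p)*0.239790] = 0.168075; exercise = 0.171406; V(3,3) = max -> 0.171406
  V(2,0) = exp(-r*dt) * [p*0.000000 + (1-p)*0.000000] = 0.000000; exercise = 0.000000; V(2,0) = max -> 0.000000
  V(2,1) = exp(-r*dt) * [p*0.000000 + (1-p)*0.048331] = 0.024375; exercise = 0.000000; V(2,1) = max -> 0.024375
  V(2,2) = exp(-r*dt) * [p*0.048331 + (1-p)*0.171406] = 0.110221; exercise = 0.095831; V(2,2) = max -> 0.110221
  V(1,0) = exp(-r*dt) * [p*0.000000 + (1-p)*0.024375] = 0.012293; exercise = 0.000000; V(1,0) = max -> 0.012293
  V(1,1) = exp(-r*dt) * [p*0.024375 + (1-p)*0.110221] = 0.067578; exercise = 0.012308; V(1,1) = max -> 0.067578
  V(0,0) = exp(-r*dt) * [p*0.012293 + (1-p)*0.067578] = 0.040129; exercise = 0.000000; V(0,0) = max -> 0.040129


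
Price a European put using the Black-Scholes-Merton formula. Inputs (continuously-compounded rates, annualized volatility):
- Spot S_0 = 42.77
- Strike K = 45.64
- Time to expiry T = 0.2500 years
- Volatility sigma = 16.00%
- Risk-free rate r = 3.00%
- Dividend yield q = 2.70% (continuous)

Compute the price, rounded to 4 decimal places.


d1 = (ln(S/K) + (r - q + 0.5*sigma^2) * T) / (sigma * sqrt(T)) = -0.76247003
d2 = d1 - sigma * sqrt(T) = -0.84247003
exp(-rT) = 0.99252805; exp(-qT) = 0.99327273
P = K * exp(-rT) * N(-d2) - S_0 * exp(-qT) * N(-d1)
N(-d1) = 0.77711024; N(-d2) = 0.80023755
P = 45.6400 * 0.99252805 * 0.80023755 - 42.7700 * 0.99327273 * 0.77711024 = 3.2365

Answer: Price = 3.2365


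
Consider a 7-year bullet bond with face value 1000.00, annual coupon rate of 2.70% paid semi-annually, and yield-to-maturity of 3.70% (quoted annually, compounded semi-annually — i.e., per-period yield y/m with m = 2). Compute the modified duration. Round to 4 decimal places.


Coupon per period c = face * coupon_rate / m = 13.500000
Periods per year m = 2; per-period yield y/m = 0.018500
Number of cashflows N = 14
Cashflows (t years, CF_t, discount factor 1/(1+y/m)^(m*t), PV):
  t = 0.5000: CF_t = 13.500000, DF = 0.981836, PV = 13.254786
  t = 1.0000: CF_t = 13.500000, DF = 0.964002, PV = 13.014027
  t = 1.5000: CF_t = 13.500000, DF = 0.946492, PV = 12.777641
  t = 2.0000: CF_t = 13.500000, DF = 0.929300, PV = 12.545548
  t = 2.5000: CF_t = 13.500000, DF = 0.912420, PV = 12.317671
  t = 3.0000: CF_t = 13.500000, DF = 0.895847, PV = 12.093933
  t = 3.5000: CF_t = 13.500000, DF = 0.879575, PV = 11.874259
  t = 4.0000: CF_t = 13.500000, DF = 0.863598, PV = 11.658576
  t = 4.5000: CF_t = 13.500000, DF = 0.847912, PV = 11.446810
  t = 5.0000: CF_t = 13.500000, DF = 0.832510, PV = 11.238890
  t = 5.5000: CF_t = 13.500000, DF = 0.817389, PV = 11.034748
  t = 6.0000: CF_t = 13.500000, DF = 0.802542, PV = 10.834313
  t = 6.5000: CF_t = 13.500000, DF = 0.787964, PV = 10.637519
  t = 7.0000: CF_t = 1013.500000, DF = 0.773652, PV = 784.096087
Price P = sum_t PV_t = 938.824807
First compute Macaulay numerator sum_t t * PV_t:
  t * PV_t at t = 0.5000: 6.627393
  t * PV_t at t = 1.0000: 13.014027
  t * PV_t at t = 1.5000: 19.166461
  t * PV_t at t = 2.0000: 25.091096
  t * PV_t at t = 2.5000: 30.794178
  t * PV_t at t = 3.0000: 36.281800
  t * PV_t at t = 3.5000: 41.559908
  t * PV_t at t = 4.0000: 46.634303
  t * PV_t at t = 4.5000: 51.510644
  t * PV_t at t = 5.0000: 56.194452
  t * PV_t at t = 5.5000: 60.691112
  t * PV_t at t = 6.0000: 65.005877
  t * PV_t at t = 6.5000: 69.143871
  t * PV_t at t = 7.0000: 5488.672606
Macaulay duration D = 6010.387728 / 938.824807 = 6.402033
Modified duration = D / (1 + y/m) = 6.402033 / (1 + 0.018500) = 6.285747

Answer: Modified duration = 6.2857


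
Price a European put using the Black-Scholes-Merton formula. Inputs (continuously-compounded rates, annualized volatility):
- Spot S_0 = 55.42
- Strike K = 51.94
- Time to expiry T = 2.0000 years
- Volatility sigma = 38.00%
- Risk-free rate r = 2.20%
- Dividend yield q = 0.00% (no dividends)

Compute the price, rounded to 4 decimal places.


d1 = (ln(S/K) + (r - q + 0.5*sigma^2) * T) / (sigma * sqrt(T)) = 0.47125193
d2 = d1 - sigma * sqrt(T) = -0.06614922
exp(-rT) = 0.95695396; exp(-qT) = 1.00000000
P = K * exp(-rT) * N(-d2) - S_0 * exp(-qT) * N(-d1)
N(-d1) = 0.31873042; N(-d2) = 0.52637049
P = 51.9400 * 0.95695396 * 0.52637049 - 55.4200 * 1.00000000 * 0.31873042 = 8.4988

Answer: Price = 8.4988


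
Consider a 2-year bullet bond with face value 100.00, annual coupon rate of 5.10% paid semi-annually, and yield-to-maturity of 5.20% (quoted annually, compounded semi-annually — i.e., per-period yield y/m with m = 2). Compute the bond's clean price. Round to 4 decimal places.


Answer: Price = 99.8124

Derivation:
Coupon per period c = face * coupon_rate / m = 2.550000
Periods per year m = 2; per-period yield y/m = 0.026000
Number of cashflows N = 4
Cashflows (t years, CF_t, discount factor 1/(1+y/m)^(m*t), PV):
  t = 0.5000: CF_t = 2.550000, DF = 0.974659, PV = 2.485380
  t = 1.0000: CF_t = 2.550000, DF = 0.949960, PV = 2.422398
  t = 1.5000: CF_t = 2.550000, DF = 0.925887, PV = 2.361011
  t = 2.0000: CF_t = 102.550000, DF = 0.902424, PV = 92.543564
Price P = sum_t PV_t = 99.812354


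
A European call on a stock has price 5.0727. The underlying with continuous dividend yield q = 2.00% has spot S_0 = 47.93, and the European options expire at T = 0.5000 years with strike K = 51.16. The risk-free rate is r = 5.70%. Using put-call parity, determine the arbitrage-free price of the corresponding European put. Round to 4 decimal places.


Put-call parity: C - P = S_0 * exp(-qT) - K * exp(-rT).
S_0 * exp(-qT) = 47.9300 * 0.99004983 = 47.45308853
K * exp(-rT) = 51.1600 * 0.97190229 = 49.72252137
P = C - S*exp(-qT) + K*exp(-rT)
P = 5.0727 - 47.45308853 + 49.72252137 = 7.3421

Answer: Put price = 7.3421


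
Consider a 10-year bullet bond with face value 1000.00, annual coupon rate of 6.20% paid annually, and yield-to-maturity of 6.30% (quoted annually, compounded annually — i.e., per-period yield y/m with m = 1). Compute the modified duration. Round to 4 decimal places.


Answer: Modified duration = 7.2753

Derivation:
Coupon per period c = face * coupon_rate / m = 62.000000
Periods per year m = 1; per-period yield y/m = 0.063000
Number of cashflows N = 10
Cashflows (t years, CF_t, discount factor 1/(1+y/m)^(m*t), PV):
  t = 1.0000: CF_t = 62.000000, DF = 0.940734, PV = 58.325494
  t = 2.0000: CF_t = 62.000000, DF = 0.884980, PV = 54.868762
  t = 3.0000: CF_t = 62.000000, DF = 0.832531, PV = 51.616897
  t = 4.0000: CF_t = 62.000000, DF = 0.783190, PV = 48.557759
  t = 5.0000: CF_t = 62.000000, DF = 0.736773, PV = 45.679923
  t = 6.0000: CF_t = 62.000000, DF = 0.693107, PV = 42.972647
  t = 7.0000: CF_t = 62.000000, DF = 0.652029, PV = 40.425820
  t = 8.0000: CF_t = 62.000000, DF = 0.613386, PV = 38.029934
  t = 9.0000: CF_t = 62.000000, DF = 0.577033, PV = 35.776043
  t = 10.0000: CF_t = 1062.000000, DF = 0.542834, PV = 576.490124
Price P = sum_t PV_t = 992.743403
First compute Macaulay numerator sum_t t * PV_t:
  t * PV_t at t = 1.0000: 58.325494
  t * PV_t at t = 2.0000: 109.737524
  t * PV_t at t = 3.0000: 154.850692
  t * PV_t at t = 4.0000: 194.231034
  t * PV_t at t = 5.0000: 228.399617
  t * PV_t at t = 6.0000: 257.835880
  t * PV_t at t = 7.0000: 282.980740
  t * PV_t at t = 8.0000: 304.239473
  t * PV_t at t = 9.0000: 321.984391
  t * PV_t at t = 10.0000: 5764.901238
Macaulay duration D = 7677.486082 / 992.743403 = 7.733606
Modified duration = D / (1 + y/m) = 7.733606 / (1 + 0.063000) = 7.275264


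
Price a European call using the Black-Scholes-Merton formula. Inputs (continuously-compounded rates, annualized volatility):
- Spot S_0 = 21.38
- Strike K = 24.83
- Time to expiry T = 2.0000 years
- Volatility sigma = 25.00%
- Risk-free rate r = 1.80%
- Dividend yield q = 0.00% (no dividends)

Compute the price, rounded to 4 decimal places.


d1 = (ln(S/K) + (r - q + 0.5*sigma^2) * T) / (sigma * sqrt(T)) = -0.14452328
d2 = d1 - sigma * sqrt(T) = -0.49807667
exp(-rT) = 0.96464029; exp(-qT) = 1.00000000
C = S_0 * exp(-qT) * N(d1) - K * exp(-rT) * N(d2)
N(d1) = 0.44254364; N(d2) = 0.30921500
C = 21.3800 * 1.00000000 * 0.44254364 - 24.8300 * 0.96464029 * 0.30921500 = 2.0553

Answer: Price = 2.0553


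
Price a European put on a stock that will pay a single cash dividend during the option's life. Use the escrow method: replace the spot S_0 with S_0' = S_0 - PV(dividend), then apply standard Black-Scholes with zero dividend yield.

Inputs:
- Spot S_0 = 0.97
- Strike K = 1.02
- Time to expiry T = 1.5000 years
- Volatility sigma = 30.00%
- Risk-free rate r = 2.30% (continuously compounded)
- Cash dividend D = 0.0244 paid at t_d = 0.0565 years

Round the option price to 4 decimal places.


Answer: Price = 0.1615

Derivation:
PV(D) = D * exp(-r * t_d) = 0.0244 * 0.99870134 = 0.02436831
S_0' = S_0 - PV(D) = 0.9700 - 0.02436831 = 0.94563169
d1 = (ln(S_0'/K) + (r + sigma^2/2)*T) / (sigma*sqrt(T)) = 0.07156661
d2 = d1 - sigma*sqrt(T) = -0.29585686
exp(-rT) = 0.96608834
N(-d1) = 0.47147341; N(-d2) = 0.61633030
P = K * exp(-rT) * N(-d2) - S_0' * N(-d1) = 1.0200 * 0.96608834 * 0.61633030 - 0.94563169 * 0.47147341 = 0.1615


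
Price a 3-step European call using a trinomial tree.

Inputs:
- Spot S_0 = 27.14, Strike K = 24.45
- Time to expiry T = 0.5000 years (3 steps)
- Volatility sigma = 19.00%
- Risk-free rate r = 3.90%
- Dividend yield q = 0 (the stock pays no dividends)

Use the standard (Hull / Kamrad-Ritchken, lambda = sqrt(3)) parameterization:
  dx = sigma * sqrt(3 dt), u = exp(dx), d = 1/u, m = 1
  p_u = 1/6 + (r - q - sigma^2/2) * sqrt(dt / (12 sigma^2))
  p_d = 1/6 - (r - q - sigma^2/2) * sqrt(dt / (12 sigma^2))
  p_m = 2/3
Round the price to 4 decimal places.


Answer: Price = V(0,0) = 3.5098

Derivation:
dt = T/N = 0.166667; dx = sigma*sqrt(3*dt) = 0.134350
u = exp(dx) = 1.143793; d = 1/u = 0.874284
p_u = 0.179661, p_m = 0.666667, p_d = 0.153672
Discount per step: exp(-r*dt) = 0.993521
Stock lattice S(k, j) with j the centered position index:
  k=0: S(0,+0) = 27.1400
  k=1: S(1,-1) = 23.7281; S(1,+0) = 27.1400; S(1,+1) = 31.0426
  k=2: S(2,-2) = 20.7451; S(2,-1) = 23.7281; S(2,+0) = 27.1400; S(2,+1) = 31.0426; S(2,+2) = 35.5063
  k=3: S(3,-3) = 18.1371; S(3,-2) = 20.7451; S(3,-1) = 23.7281; S(3,+0) = 27.1400; S(3,+1) = 31.0426; S(3,+2) = 35.5063; S(3,+3) = 40.6118
Terminal payoffs V(N, j) = max(S_T - K, 0):
  V(3,-3) = 0.000000; V(3,-2) = 0.000000; V(3,-1) = 0.000000; V(3,+0) = 2.690000; V(3,+1) = 6.592553; V(3,+2) = 11.056268; V(3,+3) = 16.161835
Backward induction: V(k, j) = exp(-r*dt) * [p_u * V(k+1, j+1) + p_m * V(k+1, j) + p_d * V(k+1, j-1)]
  V(2,-2) = exp(-r*dt) * [p_u*0.000000 + p_m*0.000000 + p_d*0.000000] = 0.000000
  V(2,-1) = exp(-r*dt) * [p_u*2.690000 + p_m*0.000000 + p_d*0.000000] = 0.480158
  V(2,+0) = exp(-r*dt) * [p_u*6.592553 + p_m*2.690000 + p_d*0.000000] = 2.958467
  V(2,+1) = exp(-r*dt) * [p_u*11.056268 + p_m*6.592553 + p_d*2.690000] = 6.750774
  V(2,+2) = exp(-r*dt) * [p_u*16.161835 + p_m*11.056268 + p_d*6.592553] = 11.214461
  V(1,-1) = exp(-r*dt) * [p_u*2.958467 + p_m*0.480158 + p_d*0.000000] = 0.846110
  V(1,+0) = exp(-r*dt) * [p_u*6.750774 + p_m*2.958467 + p_d*0.480158] = 3.237837
  V(1,+1) = exp(-r*dt) * [p_u*11.214461 + p_m*6.750774 + p_d*2.958467] = 6.924796
  V(0,+0) = exp(-r*dt) * [p_u*6.924796 + p_m*3.237837 + p_d*0.846110] = 3.509811
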